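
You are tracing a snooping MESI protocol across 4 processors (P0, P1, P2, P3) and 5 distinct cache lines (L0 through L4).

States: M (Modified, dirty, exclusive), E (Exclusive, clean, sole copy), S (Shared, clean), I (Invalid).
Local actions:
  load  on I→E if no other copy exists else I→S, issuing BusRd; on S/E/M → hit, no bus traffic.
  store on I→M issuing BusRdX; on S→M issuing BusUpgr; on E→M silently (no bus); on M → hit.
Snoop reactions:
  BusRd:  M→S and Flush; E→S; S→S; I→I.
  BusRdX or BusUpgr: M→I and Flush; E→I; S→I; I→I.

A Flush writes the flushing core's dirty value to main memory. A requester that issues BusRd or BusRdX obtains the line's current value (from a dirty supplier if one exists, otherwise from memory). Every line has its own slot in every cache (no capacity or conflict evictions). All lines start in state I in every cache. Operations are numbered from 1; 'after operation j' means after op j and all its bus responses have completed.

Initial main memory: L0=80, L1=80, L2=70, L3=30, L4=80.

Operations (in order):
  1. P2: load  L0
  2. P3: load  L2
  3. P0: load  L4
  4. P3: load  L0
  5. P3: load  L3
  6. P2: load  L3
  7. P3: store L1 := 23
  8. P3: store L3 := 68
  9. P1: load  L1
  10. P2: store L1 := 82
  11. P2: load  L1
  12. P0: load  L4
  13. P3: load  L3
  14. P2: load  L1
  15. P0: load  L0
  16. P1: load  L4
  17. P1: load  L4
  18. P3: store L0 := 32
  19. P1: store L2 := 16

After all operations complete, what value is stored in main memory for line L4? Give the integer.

memory[L4] = 80

[1] P2: load  L0 | P0:I, P1:I, P2:E(80), P3:I | bus: BusRd
[2] P3: load  L2 | P0:I, P1:I, P2:I, P3:E(70) | bus: BusRd
[3] P0: load  L4 | P0:E(80), P1:I, P2:I, P3:I | bus: BusRd
[4] P3: load  L0 | P0:I, P1:I, P2:S(80), P3:S(80) | bus: BusRd
[5] P3: load  L3 | P0:I, P1:I, P2:I, P3:E(30) | bus: BusRd
[6] P2: load  L3 | P0:I, P1:I, P2:S(30), P3:S(30) | bus: BusRd
[7] P3: store L1 := 23 | P0:I, P1:I, P2:I, P3:M(23) | bus: BusRdX
[8] P3: store L3 := 68 | P0:I, P1:I, P2:I, P3:M(68) | bus: BusUpgr
[9] P1: load  L1 | P0:I, P1:S(23), P2:I, P3:S(23) | bus: BusRd,Flush
[10] P2: store L1 := 82 | P0:I, P1:I, P2:M(82), P3:I | bus: BusRdX
[11] P2: load  L1 | P0:I, P1:I, P2:M(82), P3:I | bus: none
[12] P0: load  L4 | P0:E(80), P1:I, P2:I, P3:I | bus: none
[13] P3: load  L3 | P0:I, P1:I, P2:I, P3:M(68) | bus: none
[14] P2: load  L1 | P0:I, P1:I, P2:M(82), P3:I | bus: none
[15] P0: load  L0 | P0:S(80), P1:I, P2:S(80), P3:S(80) | bus: BusRd
[16] P1: load  L4 | P0:S(80), P1:S(80), P2:I, P3:I | bus: BusRd
[17] P1: load  L4 | P0:S(80), P1:S(80), P2:I, P3:I | bus: none
[18] P3: store L0 := 32 | P0:I, P1:I, P2:I, P3:M(32) | bus: BusUpgr
[19] P1: store L2 := 16 | P0:I, P1:M(16), P2:I, P3:I | bus: BusRdX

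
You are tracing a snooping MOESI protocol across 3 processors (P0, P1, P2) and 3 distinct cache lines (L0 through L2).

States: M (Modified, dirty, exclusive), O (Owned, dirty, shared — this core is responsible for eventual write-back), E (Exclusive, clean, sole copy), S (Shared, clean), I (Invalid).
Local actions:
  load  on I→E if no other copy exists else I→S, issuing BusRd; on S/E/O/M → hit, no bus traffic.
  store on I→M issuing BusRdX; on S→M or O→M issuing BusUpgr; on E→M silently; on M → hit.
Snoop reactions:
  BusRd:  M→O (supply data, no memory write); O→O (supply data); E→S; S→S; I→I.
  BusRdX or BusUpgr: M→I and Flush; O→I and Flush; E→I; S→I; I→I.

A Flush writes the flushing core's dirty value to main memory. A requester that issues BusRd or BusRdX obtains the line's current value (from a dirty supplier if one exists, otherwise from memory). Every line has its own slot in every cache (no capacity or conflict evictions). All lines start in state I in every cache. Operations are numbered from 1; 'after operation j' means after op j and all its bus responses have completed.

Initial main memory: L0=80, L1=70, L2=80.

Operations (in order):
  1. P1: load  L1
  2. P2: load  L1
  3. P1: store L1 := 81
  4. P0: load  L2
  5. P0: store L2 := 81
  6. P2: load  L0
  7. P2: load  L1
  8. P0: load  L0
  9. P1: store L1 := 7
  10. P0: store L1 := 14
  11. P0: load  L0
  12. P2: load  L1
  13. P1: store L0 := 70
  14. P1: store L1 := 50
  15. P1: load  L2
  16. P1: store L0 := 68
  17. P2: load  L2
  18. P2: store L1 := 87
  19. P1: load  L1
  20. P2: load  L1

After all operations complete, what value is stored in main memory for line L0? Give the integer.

memory[L0] = 80

[1] P1: load  L1 | P0:I, P1:E(70), P2:I | bus: BusRd
[2] P2: load  L1 | P0:I, P1:S(70), P2:S(70) | bus: BusRd
[3] P1: store L1 := 81 | P0:I, P1:M(81), P2:I | bus: BusUpgr
[4] P0: load  L2 | P0:E(80), P1:I, P2:I | bus: BusRd
[5] P0: store L2 := 81 | P0:M(81), P1:I, P2:I | bus: none
[6] P2: load  L0 | P0:I, P1:I, P2:E(80) | bus: BusRd
[7] P2: load  L1 | P0:I, P1:O(81), P2:S(81) | bus: BusRd
[8] P0: load  L0 | P0:S(80), P1:I, P2:S(80) | bus: BusRd
[9] P1: store L1 := 7 | P0:I, P1:M(7), P2:I | bus: BusUpgr
[10] P0: store L1 := 14 | P0:M(14), P1:I, P2:I | bus: BusRdX,Flush
[11] P0: load  L0 | P0:S(80), P1:I, P2:S(80) | bus: none
[12] P2: load  L1 | P0:O(14), P1:I, P2:S(14) | bus: BusRd
[13] P1: store L0 := 70 | P0:I, P1:M(70), P2:I | bus: BusRdX
[14] P1: store L1 := 50 | P0:I, P1:M(50), P2:I | bus: BusRdX,Flush
[15] P1: load  L2 | P0:O(81), P1:S(81), P2:I | bus: BusRd
[16] P1: store L0 := 68 | P0:I, P1:M(68), P2:I | bus: none
[17] P2: load  L2 | P0:O(81), P1:S(81), P2:S(81) | bus: BusRd
[18] P2: store L1 := 87 | P0:I, P1:I, P2:M(87) | bus: BusRdX,Flush
[19] P1: load  L1 | P0:I, P1:S(87), P2:O(87) | bus: BusRd
[20] P2: load  L1 | P0:I, P1:S(87), P2:O(87) | bus: none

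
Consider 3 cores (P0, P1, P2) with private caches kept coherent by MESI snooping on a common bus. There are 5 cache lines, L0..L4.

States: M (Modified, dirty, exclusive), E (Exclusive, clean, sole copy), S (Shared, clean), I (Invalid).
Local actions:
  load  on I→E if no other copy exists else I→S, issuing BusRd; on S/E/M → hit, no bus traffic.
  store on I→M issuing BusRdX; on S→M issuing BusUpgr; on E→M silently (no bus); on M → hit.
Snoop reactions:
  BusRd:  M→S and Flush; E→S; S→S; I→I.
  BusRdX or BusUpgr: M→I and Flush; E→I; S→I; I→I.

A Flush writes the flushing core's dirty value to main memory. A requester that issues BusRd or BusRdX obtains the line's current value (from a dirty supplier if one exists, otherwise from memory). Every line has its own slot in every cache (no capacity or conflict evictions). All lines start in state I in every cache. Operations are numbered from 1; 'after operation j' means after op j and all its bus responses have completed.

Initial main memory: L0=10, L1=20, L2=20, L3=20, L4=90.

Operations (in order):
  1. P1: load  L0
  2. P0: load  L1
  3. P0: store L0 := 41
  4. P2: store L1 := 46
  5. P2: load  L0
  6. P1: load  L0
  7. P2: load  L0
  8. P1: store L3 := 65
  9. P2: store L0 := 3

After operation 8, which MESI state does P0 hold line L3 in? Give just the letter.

state = I

  op1 P1: load  L0 → I/E/I on L0; bus BusRd; mem=10
  op2 P0: load  L1 → E/I/I on L1; bus BusRd; mem=20
  op3 P0: store L0 := 41 → M/I/I on L0; bus BusRdX; mem=10
  op4 P2: store L1 := 46 → I/I/M on L1; bus BusRdX; mem=20
  op5 P2: load  L0 → S/I/S on L0; bus BusRd Flush; mem=41
  op6 P1: load  L0 → S/S/S on L0; bus BusRd; mem=41
  op7 P2: load  L0 → S/S/S on L0; bus (none); mem=41
  op8 P1: store L3 := 65 → I/M/I on L3; bus BusRdX; mem=20
  op9 P2: store L0 := 3 → I/I/M on L0; bus BusUpgr; mem=41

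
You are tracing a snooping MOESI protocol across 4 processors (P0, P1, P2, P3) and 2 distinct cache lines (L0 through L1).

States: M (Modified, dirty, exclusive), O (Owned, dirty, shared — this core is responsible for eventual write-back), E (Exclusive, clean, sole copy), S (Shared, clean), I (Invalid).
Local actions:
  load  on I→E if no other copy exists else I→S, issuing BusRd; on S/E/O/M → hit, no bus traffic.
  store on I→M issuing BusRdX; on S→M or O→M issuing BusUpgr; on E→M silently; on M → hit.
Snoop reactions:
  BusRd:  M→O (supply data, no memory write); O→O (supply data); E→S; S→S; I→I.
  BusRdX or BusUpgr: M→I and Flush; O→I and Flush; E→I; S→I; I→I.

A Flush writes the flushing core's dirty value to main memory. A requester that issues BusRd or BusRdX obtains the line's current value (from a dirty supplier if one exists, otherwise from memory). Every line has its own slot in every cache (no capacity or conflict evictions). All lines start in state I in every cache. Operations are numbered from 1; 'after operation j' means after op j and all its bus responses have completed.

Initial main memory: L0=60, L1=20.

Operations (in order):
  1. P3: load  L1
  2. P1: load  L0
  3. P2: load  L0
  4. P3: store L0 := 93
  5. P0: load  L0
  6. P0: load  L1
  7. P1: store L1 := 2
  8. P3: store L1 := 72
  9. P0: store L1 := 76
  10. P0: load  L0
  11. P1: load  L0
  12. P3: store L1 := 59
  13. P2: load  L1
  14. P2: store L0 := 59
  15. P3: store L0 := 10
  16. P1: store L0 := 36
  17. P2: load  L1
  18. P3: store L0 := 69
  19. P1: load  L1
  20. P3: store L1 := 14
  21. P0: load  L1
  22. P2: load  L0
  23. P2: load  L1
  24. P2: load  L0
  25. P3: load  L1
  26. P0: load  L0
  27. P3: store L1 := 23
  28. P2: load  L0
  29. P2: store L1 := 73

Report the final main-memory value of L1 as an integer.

step 1: P3: load  L1  ⟶  IIIE  (L1)  txn=BusRd  M[L1]=20
step 2: P1: load  L0  ⟶  IEII  (L0)  txn=BusRd  M[L0]=60
step 3: P2: load  L0  ⟶  ISSI  (L0)  txn=BusRd  M[L0]=60
step 4: P3: store L0 := 93  ⟶  IIIM  (L0)  txn=BusRdX  M[L0]=60
step 5: P0: load  L0  ⟶  SIIO  (L0)  txn=BusRd  M[L0]=60
step 6: P0: load  L1  ⟶  SIIS  (L1)  txn=BusRd  M[L1]=20
step 7: P1: store L1 := 2  ⟶  IMII  (L1)  txn=BusRdX  M[L1]=20
step 8: P3: store L1 := 72  ⟶  IIIM  (L1)  txn=BusRdX+Flush  M[L1]=2
step 9: P0: store L1 := 76  ⟶  MIII  (L1)  txn=BusRdX+Flush  M[L1]=72
step 10: P0: load  L0  ⟶  SIIO  (L0)  txn=∅  M[L0]=60
step 11: P1: load  L0  ⟶  SSIO  (L0)  txn=BusRd  M[L0]=60
step 12: P3: store L1 := 59  ⟶  IIIM  (L1)  txn=BusRdX+Flush  M[L1]=76
step 13: P2: load  L1  ⟶  IISO  (L1)  txn=BusRd  M[L1]=76
step 14: P2: store L0 := 59  ⟶  IIMI  (L0)  txn=BusRdX+Flush  M[L0]=93
step 15: P3: store L0 := 10  ⟶  IIIM  (L0)  txn=BusRdX+Flush  M[L0]=59
step 16: P1: store L0 := 36  ⟶  IMII  (L0)  txn=BusRdX+Flush  M[L0]=10
step 17: P2: load  L1  ⟶  IISO  (L1)  txn=∅  M[L1]=76
step 18: P3: store L0 := 69  ⟶  IIIM  (L0)  txn=BusRdX+Flush  M[L0]=36
step 19: P1: load  L1  ⟶  ISSO  (L1)  txn=BusRd  M[L1]=76
step 20: P3: store L1 := 14  ⟶  IIIM  (L1)  txn=BusUpgr  M[L1]=76
step 21: P0: load  L1  ⟶  SIIO  (L1)  txn=BusRd  M[L1]=76
step 22: P2: load  L0  ⟶  IISO  (L0)  txn=BusRd  M[L0]=36
step 23: P2: load  L1  ⟶  SISO  (L1)  txn=BusRd  M[L1]=76
step 24: P2: load  L0  ⟶  IISO  (L0)  txn=∅  M[L0]=36
step 25: P3: load  L1  ⟶  SISO  (L1)  txn=∅  M[L1]=76
step 26: P0: load  L0  ⟶  SISO  (L0)  txn=BusRd  M[L0]=36
step 27: P3: store L1 := 23  ⟶  IIIM  (L1)  txn=BusUpgr  M[L1]=76
step 28: P2: load  L0  ⟶  SISO  (L0)  txn=∅  M[L0]=36
step 29: P2: store L1 := 73  ⟶  IIMI  (L1)  txn=BusRdX+Flush  M[L1]=23

memory[L1] = 23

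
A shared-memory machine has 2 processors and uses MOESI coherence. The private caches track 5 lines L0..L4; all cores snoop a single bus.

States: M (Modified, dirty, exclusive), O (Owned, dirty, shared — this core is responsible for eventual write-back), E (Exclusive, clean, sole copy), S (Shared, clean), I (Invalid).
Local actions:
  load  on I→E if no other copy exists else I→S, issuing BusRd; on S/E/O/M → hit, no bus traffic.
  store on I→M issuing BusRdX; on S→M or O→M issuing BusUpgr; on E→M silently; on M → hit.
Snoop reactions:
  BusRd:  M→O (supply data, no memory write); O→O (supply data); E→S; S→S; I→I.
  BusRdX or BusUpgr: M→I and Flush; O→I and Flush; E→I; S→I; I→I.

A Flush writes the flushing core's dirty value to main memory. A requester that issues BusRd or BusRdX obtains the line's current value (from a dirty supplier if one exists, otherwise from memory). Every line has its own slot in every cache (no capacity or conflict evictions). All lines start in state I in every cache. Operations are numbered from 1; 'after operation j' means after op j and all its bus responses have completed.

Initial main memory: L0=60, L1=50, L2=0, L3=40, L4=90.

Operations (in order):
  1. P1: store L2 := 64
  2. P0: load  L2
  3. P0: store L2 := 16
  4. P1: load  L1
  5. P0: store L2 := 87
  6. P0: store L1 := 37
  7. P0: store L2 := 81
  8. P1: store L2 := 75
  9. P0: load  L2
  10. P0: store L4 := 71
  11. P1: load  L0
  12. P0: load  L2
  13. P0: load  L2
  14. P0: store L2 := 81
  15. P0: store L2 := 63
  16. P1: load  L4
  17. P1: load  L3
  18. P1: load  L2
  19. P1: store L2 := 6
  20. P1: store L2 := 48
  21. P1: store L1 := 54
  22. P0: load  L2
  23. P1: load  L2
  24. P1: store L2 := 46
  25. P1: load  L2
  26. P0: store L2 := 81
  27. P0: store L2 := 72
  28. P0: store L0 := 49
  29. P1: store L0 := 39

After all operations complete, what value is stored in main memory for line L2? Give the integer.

  op1 P1: store L2 := 64 → I/M on L2; bus BusRdX; mem=0
  op2 P0: load  L2 → S/O on L2; bus BusRd; mem=0
  op3 P0: store L2 := 16 → M/I on L2; bus BusUpgr Flush; mem=64
  op4 P1: load  L1 → I/E on L1; bus BusRd; mem=50
  op5 P0: store L2 := 87 → M/I on L2; bus (none); mem=64
  op6 P0: store L1 := 37 → M/I on L1; bus BusRdX; mem=50
  op7 P0: store L2 := 81 → M/I on L2; bus (none); mem=64
  op8 P1: store L2 := 75 → I/M on L2; bus BusRdX Flush; mem=81
  op9 P0: load  L2 → S/O on L2; bus BusRd; mem=81
  op10 P0: store L4 := 71 → M/I on L4; bus BusRdX; mem=90
  op11 P1: load  L0 → I/E on L0; bus BusRd; mem=60
  op12 P0: load  L2 → S/O on L2; bus (none); mem=81
  op13 P0: load  L2 → S/O on L2; bus (none); mem=81
  op14 P0: store L2 := 81 → M/I on L2; bus BusUpgr Flush; mem=75
  op15 P0: store L2 := 63 → M/I on L2; bus (none); mem=75
  op16 P1: load  L4 → O/S on L4; bus BusRd; mem=90
  op17 P1: load  L3 → I/E on L3; bus BusRd; mem=40
  op18 P1: load  L2 → O/S on L2; bus BusRd; mem=75
  op19 P1: store L2 := 6 → I/M on L2; bus BusUpgr Flush; mem=63
  op20 P1: store L2 := 48 → I/M on L2; bus (none); mem=63
  op21 P1: store L1 := 54 → I/M on L1; bus BusRdX Flush; mem=37
  op22 P0: load  L2 → S/O on L2; bus BusRd; mem=63
  op23 P1: load  L2 → S/O on L2; bus (none); mem=63
  op24 P1: store L2 := 46 → I/M on L2; bus BusUpgr; mem=63
  op25 P1: load  L2 → I/M on L2; bus (none); mem=63
  op26 P0: store L2 := 81 → M/I on L2; bus BusRdX Flush; mem=46
  op27 P0: store L2 := 72 → M/I on L2; bus (none); mem=46
  op28 P0: store L0 := 49 → M/I on L0; bus BusRdX; mem=60
  op29 P1: store L0 := 39 → I/M on L0; bus BusRdX Flush; mem=49

memory[L2] = 46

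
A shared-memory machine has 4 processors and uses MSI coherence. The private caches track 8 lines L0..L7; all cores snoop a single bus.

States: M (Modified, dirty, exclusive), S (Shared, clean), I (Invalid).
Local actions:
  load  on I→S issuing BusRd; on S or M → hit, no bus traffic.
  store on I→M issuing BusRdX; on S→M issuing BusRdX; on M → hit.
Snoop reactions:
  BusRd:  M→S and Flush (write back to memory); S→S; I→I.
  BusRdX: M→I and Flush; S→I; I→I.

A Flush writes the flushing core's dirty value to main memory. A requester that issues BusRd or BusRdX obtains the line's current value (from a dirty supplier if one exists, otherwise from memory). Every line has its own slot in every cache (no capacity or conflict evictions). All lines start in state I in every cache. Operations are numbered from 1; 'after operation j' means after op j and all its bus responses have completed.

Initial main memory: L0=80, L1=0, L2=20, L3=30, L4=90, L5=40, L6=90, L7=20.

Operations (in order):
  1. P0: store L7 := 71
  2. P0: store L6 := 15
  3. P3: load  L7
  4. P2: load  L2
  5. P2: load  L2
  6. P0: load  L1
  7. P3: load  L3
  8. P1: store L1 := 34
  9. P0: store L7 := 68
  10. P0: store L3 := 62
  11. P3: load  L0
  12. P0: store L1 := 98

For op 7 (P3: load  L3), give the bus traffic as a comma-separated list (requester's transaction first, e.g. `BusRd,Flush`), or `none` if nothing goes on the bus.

step 1: P0: store L7 := 71  ⟶  MIII  (L7)  txn=BusRdX  M[L7]=20
step 2: P0: store L6 := 15  ⟶  MIII  (L6)  txn=BusRdX  M[L6]=90
step 3: P3: load  L7  ⟶  SIIS  (L7)  txn=BusRd+Flush  M[L7]=71
step 4: P2: load  L2  ⟶  IISI  (L2)  txn=BusRd  M[L2]=20
step 5: P2: load  L2  ⟶  IISI  (L2)  txn=∅  M[L2]=20
step 6: P0: load  L1  ⟶  SIII  (L1)  txn=BusRd  M[L1]=0
step 7: P3: load  L3  ⟶  IIIS  (L3)  txn=BusRd  M[L3]=30
step 8: P1: store L1 := 34  ⟶  IMII  (L1)  txn=BusRdX  M[L1]=0
step 9: P0: store L7 := 68  ⟶  MIII  (L7)  txn=BusRdX  M[L7]=71
step 10: P0: store L3 := 62  ⟶  MIII  (L3)  txn=BusRdX  M[L3]=30
step 11: P3: load  L0  ⟶  IIIS  (L0)  txn=BusRd  M[L0]=80
step 12: P0: store L1 := 98  ⟶  MIII  (L1)  txn=BusRdX+Flush  M[L1]=34

bus = BusRd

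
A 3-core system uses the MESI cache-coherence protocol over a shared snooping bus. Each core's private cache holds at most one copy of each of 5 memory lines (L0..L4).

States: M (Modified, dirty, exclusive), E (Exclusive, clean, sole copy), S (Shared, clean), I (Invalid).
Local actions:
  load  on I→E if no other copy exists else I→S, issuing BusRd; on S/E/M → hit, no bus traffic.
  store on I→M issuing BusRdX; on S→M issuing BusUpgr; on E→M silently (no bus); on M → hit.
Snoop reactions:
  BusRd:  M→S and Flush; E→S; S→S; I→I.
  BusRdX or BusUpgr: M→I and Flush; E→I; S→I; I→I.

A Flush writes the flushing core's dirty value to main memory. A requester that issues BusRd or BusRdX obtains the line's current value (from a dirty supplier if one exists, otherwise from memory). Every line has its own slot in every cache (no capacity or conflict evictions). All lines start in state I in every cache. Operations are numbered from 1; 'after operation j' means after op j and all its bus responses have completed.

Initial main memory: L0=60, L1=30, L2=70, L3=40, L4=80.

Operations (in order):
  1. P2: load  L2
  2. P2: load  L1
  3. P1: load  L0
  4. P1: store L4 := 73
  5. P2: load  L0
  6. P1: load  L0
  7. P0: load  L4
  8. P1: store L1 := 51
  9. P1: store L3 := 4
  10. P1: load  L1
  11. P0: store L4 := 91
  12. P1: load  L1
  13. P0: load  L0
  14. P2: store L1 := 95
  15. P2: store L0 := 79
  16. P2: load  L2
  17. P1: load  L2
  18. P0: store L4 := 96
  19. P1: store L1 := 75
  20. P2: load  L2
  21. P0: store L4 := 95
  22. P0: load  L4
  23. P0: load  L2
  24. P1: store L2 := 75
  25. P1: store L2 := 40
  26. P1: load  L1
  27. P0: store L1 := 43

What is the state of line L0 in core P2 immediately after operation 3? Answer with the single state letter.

[1] P2: load  L2 | P0:I, P1:I, P2:E(70) | bus: BusRd
[2] P2: load  L1 | P0:I, P1:I, P2:E(30) | bus: BusRd
[3] P1: load  L0 | P0:I, P1:E(60), P2:I | bus: BusRd
[4] P1: store L4 := 73 | P0:I, P1:M(73), P2:I | bus: BusRdX
[5] P2: load  L0 | P0:I, P1:S(60), P2:S(60) | bus: BusRd
[6] P1: load  L0 | P0:I, P1:S(60), P2:S(60) | bus: none
[7] P0: load  L4 | P0:S(73), P1:S(73), P2:I | bus: BusRd,Flush
[8] P1: store L1 := 51 | P0:I, P1:M(51), P2:I | bus: BusRdX
[9] P1: store L3 := 4 | P0:I, P1:M(4), P2:I | bus: BusRdX
[10] P1: load  L1 | P0:I, P1:M(51), P2:I | bus: none
[11] P0: store L4 := 91 | P0:M(91), P1:I, P2:I | bus: BusUpgr
[12] P1: load  L1 | P0:I, P1:M(51), P2:I | bus: none
[13] P0: load  L0 | P0:S(60), P1:S(60), P2:S(60) | bus: BusRd
[14] P2: store L1 := 95 | P0:I, P1:I, P2:M(95) | bus: BusRdX,Flush
[15] P2: store L0 := 79 | P0:I, P1:I, P2:M(79) | bus: BusUpgr
[16] P2: load  L2 | P0:I, P1:I, P2:E(70) | bus: none
[17] P1: load  L2 | P0:I, P1:S(70), P2:S(70) | bus: BusRd
[18] P0: store L4 := 96 | P0:M(96), P1:I, P2:I | bus: none
[19] P1: store L1 := 75 | P0:I, P1:M(75), P2:I | bus: BusRdX,Flush
[20] P2: load  L2 | P0:I, P1:S(70), P2:S(70) | bus: none
[21] P0: store L4 := 95 | P0:M(95), P1:I, P2:I | bus: none
[22] P0: load  L4 | P0:M(95), P1:I, P2:I | bus: none
[23] P0: load  L2 | P0:S(70), P1:S(70), P2:S(70) | bus: BusRd
[24] P1: store L2 := 75 | P0:I, P1:M(75), P2:I | bus: BusUpgr
[25] P1: store L2 := 40 | P0:I, P1:M(40), P2:I | bus: none
[26] P1: load  L1 | P0:I, P1:M(75), P2:I | bus: none
[27] P0: store L1 := 43 | P0:M(43), P1:I, P2:I | bus: BusRdX,Flush

state = I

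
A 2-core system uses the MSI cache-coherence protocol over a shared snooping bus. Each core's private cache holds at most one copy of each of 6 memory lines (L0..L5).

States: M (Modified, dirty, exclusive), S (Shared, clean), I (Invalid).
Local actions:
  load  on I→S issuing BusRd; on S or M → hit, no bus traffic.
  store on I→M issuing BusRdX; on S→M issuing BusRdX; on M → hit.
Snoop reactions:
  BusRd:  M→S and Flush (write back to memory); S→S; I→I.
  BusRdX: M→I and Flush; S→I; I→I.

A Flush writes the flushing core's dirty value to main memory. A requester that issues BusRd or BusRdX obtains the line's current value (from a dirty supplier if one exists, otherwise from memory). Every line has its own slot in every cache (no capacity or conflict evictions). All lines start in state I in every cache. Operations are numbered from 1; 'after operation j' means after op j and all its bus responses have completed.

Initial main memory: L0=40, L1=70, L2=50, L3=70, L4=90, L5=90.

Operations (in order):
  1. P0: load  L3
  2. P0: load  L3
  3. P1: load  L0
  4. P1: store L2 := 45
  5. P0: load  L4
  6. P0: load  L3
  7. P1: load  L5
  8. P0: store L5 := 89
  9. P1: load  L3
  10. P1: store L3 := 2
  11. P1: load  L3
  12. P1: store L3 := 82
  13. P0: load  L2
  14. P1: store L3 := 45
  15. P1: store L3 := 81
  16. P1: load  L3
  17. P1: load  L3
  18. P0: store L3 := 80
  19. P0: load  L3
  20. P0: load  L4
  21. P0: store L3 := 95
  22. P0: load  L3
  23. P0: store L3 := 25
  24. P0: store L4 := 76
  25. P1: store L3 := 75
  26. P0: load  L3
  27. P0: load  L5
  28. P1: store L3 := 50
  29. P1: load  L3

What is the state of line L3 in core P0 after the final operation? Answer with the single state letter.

state = I

step 1: P0: load  L3  ⟶  SI  (L3)  txn=BusRd  M[L3]=70
step 2: P0: load  L3  ⟶  SI  (L3)  txn=∅  M[L3]=70
step 3: P1: load  L0  ⟶  IS  (L0)  txn=BusRd  M[L0]=40
step 4: P1: store L2 := 45  ⟶  IM  (L2)  txn=BusRdX  M[L2]=50
step 5: P0: load  L4  ⟶  SI  (L4)  txn=BusRd  M[L4]=90
step 6: P0: load  L3  ⟶  SI  (L3)  txn=∅  M[L3]=70
step 7: P1: load  L5  ⟶  IS  (L5)  txn=BusRd  M[L5]=90
step 8: P0: store L5 := 89  ⟶  MI  (L5)  txn=BusRdX  M[L5]=90
step 9: P1: load  L3  ⟶  SS  (L3)  txn=BusRd  M[L3]=70
step 10: P1: store L3 := 2  ⟶  IM  (L3)  txn=BusRdX  M[L3]=70
step 11: P1: load  L3  ⟶  IM  (L3)  txn=∅  M[L3]=70
step 12: P1: store L3 := 82  ⟶  IM  (L3)  txn=∅  M[L3]=70
step 13: P0: load  L2  ⟶  SS  (L2)  txn=BusRd+Flush  M[L2]=45
step 14: P1: store L3 := 45  ⟶  IM  (L3)  txn=∅  M[L3]=70
step 15: P1: store L3 := 81  ⟶  IM  (L3)  txn=∅  M[L3]=70
step 16: P1: load  L3  ⟶  IM  (L3)  txn=∅  M[L3]=70
step 17: P1: load  L3  ⟶  IM  (L3)  txn=∅  M[L3]=70
step 18: P0: store L3 := 80  ⟶  MI  (L3)  txn=BusRdX+Flush  M[L3]=81
step 19: P0: load  L3  ⟶  MI  (L3)  txn=∅  M[L3]=81
step 20: P0: load  L4  ⟶  SI  (L4)  txn=∅  M[L4]=90
step 21: P0: store L3 := 95  ⟶  MI  (L3)  txn=∅  M[L3]=81
step 22: P0: load  L3  ⟶  MI  (L3)  txn=∅  M[L3]=81
step 23: P0: store L3 := 25  ⟶  MI  (L3)  txn=∅  M[L3]=81
step 24: P0: store L4 := 76  ⟶  MI  (L4)  txn=BusRdX  M[L4]=90
step 25: P1: store L3 := 75  ⟶  IM  (L3)  txn=BusRdX+Flush  M[L3]=25
step 26: P0: load  L3  ⟶  SS  (L3)  txn=BusRd+Flush  M[L3]=75
step 27: P0: load  L5  ⟶  MI  (L5)  txn=∅  M[L5]=90
step 28: P1: store L3 := 50  ⟶  IM  (L3)  txn=BusRdX  M[L3]=75
step 29: P1: load  L3  ⟶  IM  (L3)  txn=∅  M[L3]=75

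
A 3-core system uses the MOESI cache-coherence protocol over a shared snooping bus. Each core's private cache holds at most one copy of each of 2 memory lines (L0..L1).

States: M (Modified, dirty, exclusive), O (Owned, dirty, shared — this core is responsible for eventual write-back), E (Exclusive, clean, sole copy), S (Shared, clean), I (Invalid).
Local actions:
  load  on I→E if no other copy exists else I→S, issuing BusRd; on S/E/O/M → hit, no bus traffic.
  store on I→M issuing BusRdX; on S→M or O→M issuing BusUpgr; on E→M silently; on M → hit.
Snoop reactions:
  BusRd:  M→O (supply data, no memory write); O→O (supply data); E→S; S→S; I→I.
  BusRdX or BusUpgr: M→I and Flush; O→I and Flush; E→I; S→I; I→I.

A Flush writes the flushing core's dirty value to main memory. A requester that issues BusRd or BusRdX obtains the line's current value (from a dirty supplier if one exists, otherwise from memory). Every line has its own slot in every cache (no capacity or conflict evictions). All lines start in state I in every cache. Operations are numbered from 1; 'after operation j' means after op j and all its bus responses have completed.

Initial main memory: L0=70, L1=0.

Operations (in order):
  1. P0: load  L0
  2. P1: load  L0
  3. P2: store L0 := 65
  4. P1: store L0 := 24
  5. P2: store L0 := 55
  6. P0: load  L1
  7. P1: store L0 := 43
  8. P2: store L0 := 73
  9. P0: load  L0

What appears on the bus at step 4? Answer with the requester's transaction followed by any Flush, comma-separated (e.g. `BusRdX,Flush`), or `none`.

bus = BusRdX,Flush

  op1 P0: load  L0 → E/I/I on L0; bus BusRd; mem=70
  op2 P1: load  L0 → S/S/I on L0; bus BusRd; mem=70
  op3 P2: store L0 := 65 → I/I/M on L0; bus BusRdX; mem=70
  op4 P1: store L0 := 24 → I/M/I on L0; bus BusRdX Flush; mem=65
  op5 P2: store L0 := 55 → I/I/M on L0; bus BusRdX Flush; mem=24
  op6 P0: load  L1 → E/I/I on L1; bus BusRd; mem=0
  op7 P1: store L0 := 43 → I/M/I on L0; bus BusRdX Flush; mem=55
  op8 P2: store L0 := 73 → I/I/M on L0; bus BusRdX Flush; mem=43
  op9 P0: load  L0 → S/I/O on L0; bus BusRd; mem=43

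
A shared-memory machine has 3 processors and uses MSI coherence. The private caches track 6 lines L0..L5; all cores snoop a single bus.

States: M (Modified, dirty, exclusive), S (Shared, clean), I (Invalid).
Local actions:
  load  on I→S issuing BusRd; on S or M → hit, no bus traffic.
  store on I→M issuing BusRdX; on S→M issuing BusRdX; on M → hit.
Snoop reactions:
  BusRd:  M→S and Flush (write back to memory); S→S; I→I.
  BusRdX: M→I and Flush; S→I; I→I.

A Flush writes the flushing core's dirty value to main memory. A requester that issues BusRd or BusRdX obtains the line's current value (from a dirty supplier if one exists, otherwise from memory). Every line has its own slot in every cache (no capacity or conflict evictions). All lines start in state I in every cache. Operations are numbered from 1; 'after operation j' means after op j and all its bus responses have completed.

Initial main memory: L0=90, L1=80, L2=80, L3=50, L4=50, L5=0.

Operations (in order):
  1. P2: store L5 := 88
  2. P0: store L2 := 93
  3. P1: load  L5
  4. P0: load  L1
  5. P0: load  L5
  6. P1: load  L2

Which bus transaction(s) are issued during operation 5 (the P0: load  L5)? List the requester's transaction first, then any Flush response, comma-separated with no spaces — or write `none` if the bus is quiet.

[1] P2: store L5 := 88 | P0:I, P1:I, P2:M(88) | bus: BusRdX
[2] P0: store L2 := 93 | P0:M(93), P1:I, P2:I | bus: BusRdX
[3] P1: load  L5 | P0:I, P1:S(88), P2:S(88) | bus: BusRd,Flush
[4] P0: load  L1 | P0:S(80), P1:I, P2:I | bus: BusRd
[5] P0: load  L5 | P0:S(88), P1:S(88), P2:S(88) | bus: BusRd
[6] P1: load  L2 | P0:S(93), P1:S(93), P2:I | bus: BusRd,Flush

bus = BusRd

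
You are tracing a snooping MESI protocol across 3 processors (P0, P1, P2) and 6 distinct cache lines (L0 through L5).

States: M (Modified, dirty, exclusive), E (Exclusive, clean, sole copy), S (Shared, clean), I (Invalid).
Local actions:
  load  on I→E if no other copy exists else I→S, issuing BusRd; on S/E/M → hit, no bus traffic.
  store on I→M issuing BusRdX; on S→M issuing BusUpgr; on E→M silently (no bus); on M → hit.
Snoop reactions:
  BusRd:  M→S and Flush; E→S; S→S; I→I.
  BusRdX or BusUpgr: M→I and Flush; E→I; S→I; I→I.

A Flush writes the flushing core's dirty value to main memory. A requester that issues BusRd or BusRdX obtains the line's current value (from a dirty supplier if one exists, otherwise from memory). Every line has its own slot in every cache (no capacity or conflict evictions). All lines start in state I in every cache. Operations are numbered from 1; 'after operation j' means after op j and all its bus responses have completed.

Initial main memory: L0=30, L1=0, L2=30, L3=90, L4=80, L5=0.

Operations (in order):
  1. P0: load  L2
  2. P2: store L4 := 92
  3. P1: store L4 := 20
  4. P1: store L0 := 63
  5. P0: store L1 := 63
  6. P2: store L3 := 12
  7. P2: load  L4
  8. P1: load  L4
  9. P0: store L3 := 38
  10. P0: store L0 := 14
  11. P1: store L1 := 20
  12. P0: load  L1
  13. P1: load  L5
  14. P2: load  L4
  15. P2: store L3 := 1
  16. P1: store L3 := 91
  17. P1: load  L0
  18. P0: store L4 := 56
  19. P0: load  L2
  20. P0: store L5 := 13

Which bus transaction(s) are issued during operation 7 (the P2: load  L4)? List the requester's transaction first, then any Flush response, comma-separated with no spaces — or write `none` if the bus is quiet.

bus = BusRd,Flush

[1] P0: load  L2 | P0:E(30), P1:I, P2:I | bus: BusRd
[2] P2: store L4 := 92 | P0:I, P1:I, P2:M(92) | bus: BusRdX
[3] P1: store L4 := 20 | P0:I, P1:M(20), P2:I | bus: BusRdX,Flush
[4] P1: store L0 := 63 | P0:I, P1:M(63), P2:I | bus: BusRdX
[5] P0: store L1 := 63 | P0:M(63), P1:I, P2:I | bus: BusRdX
[6] P2: store L3 := 12 | P0:I, P1:I, P2:M(12) | bus: BusRdX
[7] P2: load  L4 | P0:I, P1:S(20), P2:S(20) | bus: BusRd,Flush
[8] P1: load  L4 | P0:I, P1:S(20), P2:S(20) | bus: none
[9] P0: store L3 := 38 | P0:M(38), P1:I, P2:I | bus: BusRdX,Flush
[10] P0: store L0 := 14 | P0:M(14), P1:I, P2:I | bus: BusRdX,Flush
[11] P1: store L1 := 20 | P0:I, P1:M(20), P2:I | bus: BusRdX,Flush
[12] P0: load  L1 | P0:S(20), P1:S(20), P2:I | bus: BusRd,Flush
[13] P1: load  L5 | P0:I, P1:E(0), P2:I | bus: BusRd
[14] P2: load  L4 | P0:I, P1:S(20), P2:S(20) | bus: none
[15] P2: store L3 := 1 | P0:I, P1:I, P2:M(1) | bus: BusRdX,Flush
[16] P1: store L3 := 91 | P0:I, P1:M(91), P2:I | bus: BusRdX,Flush
[17] P1: load  L0 | P0:S(14), P1:S(14), P2:I | bus: BusRd,Flush
[18] P0: store L4 := 56 | P0:M(56), P1:I, P2:I | bus: BusRdX
[19] P0: load  L2 | P0:E(30), P1:I, P2:I | bus: none
[20] P0: store L5 := 13 | P0:M(13), P1:I, P2:I | bus: BusRdX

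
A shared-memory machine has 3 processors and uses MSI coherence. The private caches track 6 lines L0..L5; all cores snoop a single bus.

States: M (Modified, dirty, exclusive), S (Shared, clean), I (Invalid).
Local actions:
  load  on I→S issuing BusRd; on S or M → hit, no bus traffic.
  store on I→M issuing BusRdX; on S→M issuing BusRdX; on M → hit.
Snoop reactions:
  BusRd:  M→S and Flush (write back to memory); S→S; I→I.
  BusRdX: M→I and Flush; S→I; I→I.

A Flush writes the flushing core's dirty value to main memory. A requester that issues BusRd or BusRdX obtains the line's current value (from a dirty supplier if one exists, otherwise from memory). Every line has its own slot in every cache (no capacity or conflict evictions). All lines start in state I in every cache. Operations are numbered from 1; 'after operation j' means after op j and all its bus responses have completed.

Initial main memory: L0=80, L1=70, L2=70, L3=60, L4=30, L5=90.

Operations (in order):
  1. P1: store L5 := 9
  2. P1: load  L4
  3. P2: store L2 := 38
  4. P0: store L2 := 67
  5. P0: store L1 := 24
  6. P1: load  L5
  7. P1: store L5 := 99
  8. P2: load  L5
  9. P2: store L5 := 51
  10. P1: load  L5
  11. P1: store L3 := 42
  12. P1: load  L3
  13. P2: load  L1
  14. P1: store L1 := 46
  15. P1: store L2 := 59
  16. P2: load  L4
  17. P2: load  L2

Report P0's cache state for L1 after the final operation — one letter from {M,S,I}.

state = I

[1] P1: store L5 := 9 | P0:I, P1:M(9), P2:I | bus: BusRdX
[2] P1: load  L4 | P0:I, P1:S(30), P2:I | bus: BusRd
[3] P2: store L2 := 38 | P0:I, P1:I, P2:M(38) | bus: BusRdX
[4] P0: store L2 := 67 | P0:M(67), P1:I, P2:I | bus: BusRdX,Flush
[5] P0: store L1 := 24 | P0:M(24), P1:I, P2:I | bus: BusRdX
[6] P1: load  L5 | P0:I, P1:M(9), P2:I | bus: none
[7] P1: store L5 := 99 | P0:I, P1:M(99), P2:I | bus: none
[8] P2: load  L5 | P0:I, P1:S(99), P2:S(99) | bus: BusRd,Flush
[9] P2: store L5 := 51 | P0:I, P1:I, P2:M(51) | bus: BusRdX
[10] P1: load  L5 | P0:I, P1:S(51), P2:S(51) | bus: BusRd,Flush
[11] P1: store L3 := 42 | P0:I, P1:M(42), P2:I | bus: BusRdX
[12] P1: load  L3 | P0:I, P1:M(42), P2:I | bus: none
[13] P2: load  L1 | P0:S(24), P1:I, P2:S(24) | bus: BusRd,Flush
[14] P1: store L1 := 46 | P0:I, P1:M(46), P2:I | bus: BusRdX
[15] P1: store L2 := 59 | P0:I, P1:M(59), P2:I | bus: BusRdX,Flush
[16] P2: load  L4 | P0:I, P1:S(30), P2:S(30) | bus: BusRd
[17] P2: load  L2 | P0:I, P1:S(59), P2:S(59) | bus: BusRd,Flush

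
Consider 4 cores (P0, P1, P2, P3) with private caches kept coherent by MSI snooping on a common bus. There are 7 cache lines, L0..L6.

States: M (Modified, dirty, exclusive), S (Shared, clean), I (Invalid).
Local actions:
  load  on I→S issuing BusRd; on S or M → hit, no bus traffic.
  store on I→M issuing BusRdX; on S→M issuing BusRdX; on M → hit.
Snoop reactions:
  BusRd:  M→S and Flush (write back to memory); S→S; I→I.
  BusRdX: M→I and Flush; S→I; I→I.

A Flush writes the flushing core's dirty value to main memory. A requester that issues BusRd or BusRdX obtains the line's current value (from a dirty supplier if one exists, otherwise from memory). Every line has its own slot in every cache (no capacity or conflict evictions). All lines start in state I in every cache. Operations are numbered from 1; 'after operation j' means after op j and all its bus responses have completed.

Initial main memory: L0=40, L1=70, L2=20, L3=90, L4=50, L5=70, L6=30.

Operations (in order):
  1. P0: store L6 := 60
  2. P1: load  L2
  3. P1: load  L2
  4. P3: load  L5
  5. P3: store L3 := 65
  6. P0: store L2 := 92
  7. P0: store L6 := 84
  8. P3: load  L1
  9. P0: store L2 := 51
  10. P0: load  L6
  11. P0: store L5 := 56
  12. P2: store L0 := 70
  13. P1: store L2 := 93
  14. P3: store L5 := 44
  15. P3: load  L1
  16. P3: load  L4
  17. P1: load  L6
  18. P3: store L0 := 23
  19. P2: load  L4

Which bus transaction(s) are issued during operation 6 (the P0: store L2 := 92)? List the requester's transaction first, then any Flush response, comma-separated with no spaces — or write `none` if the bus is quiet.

bus = BusRdX

  op1 P0: store L6 := 60 → M/I/I/I on L6; bus BusRdX; mem=30
  op2 P1: load  L2 → I/S/I/I on L2; bus BusRd; mem=20
  op3 P1: load  L2 → I/S/I/I on L2; bus (none); mem=20
  op4 P3: load  L5 → I/I/I/S on L5; bus BusRd; mem=70
  op5 P3: store L3 := 65 → I/I/I/M on L3; bus BusRdX; mem=90
  op6 P0: store L2 := 92 → M/I/I/I on L2; bus BusRdX; mem=20
  op7 P0: store L6 := 84 → M/I/I/I on L6; bus (none); mem=30
  op8 P3: load  L1 → I/I/I/S on L1; bus BusRd; mem=70
  op9 P0: store L2 := 51 → M/I/I/I on L2; bus (none); mem=20
  op10 P0: load  L6 → M/I/I/I on L6; bus (none); mem=30
  op11 P0: store L5 := 56 → M/I/I/I on L5; bus BusRdX; mem=70
  op12 P2: store L0 := 70 → I/I/M/I on L0; bus BusRdX; mem=40
  op13 P1: store L2 := 93 → I/M/I/I on L2; bus BusRdX Flush; mem=51
  op14 P3: store L5 := 44 → I/I/I/M on L5; bus BusRdX Flush; mem=56
  op15 P3: load  L1 → I/I/I/S on L1; bus (none); mem=70
  op16 P3: load  L4 → I/I/I/S on L4; bus BusRd; mem=50
  op17 P1: load  L6 → S/S/I/I on L6; bus BusRd Flush; mem=84
  op18 P3: store L0 := 23 → I/I/I/M on L0; bus BusRdX Flush; mem=70
  op19 P2: load  L4 → I/I/S/S on L4; bus BusRd; mem=50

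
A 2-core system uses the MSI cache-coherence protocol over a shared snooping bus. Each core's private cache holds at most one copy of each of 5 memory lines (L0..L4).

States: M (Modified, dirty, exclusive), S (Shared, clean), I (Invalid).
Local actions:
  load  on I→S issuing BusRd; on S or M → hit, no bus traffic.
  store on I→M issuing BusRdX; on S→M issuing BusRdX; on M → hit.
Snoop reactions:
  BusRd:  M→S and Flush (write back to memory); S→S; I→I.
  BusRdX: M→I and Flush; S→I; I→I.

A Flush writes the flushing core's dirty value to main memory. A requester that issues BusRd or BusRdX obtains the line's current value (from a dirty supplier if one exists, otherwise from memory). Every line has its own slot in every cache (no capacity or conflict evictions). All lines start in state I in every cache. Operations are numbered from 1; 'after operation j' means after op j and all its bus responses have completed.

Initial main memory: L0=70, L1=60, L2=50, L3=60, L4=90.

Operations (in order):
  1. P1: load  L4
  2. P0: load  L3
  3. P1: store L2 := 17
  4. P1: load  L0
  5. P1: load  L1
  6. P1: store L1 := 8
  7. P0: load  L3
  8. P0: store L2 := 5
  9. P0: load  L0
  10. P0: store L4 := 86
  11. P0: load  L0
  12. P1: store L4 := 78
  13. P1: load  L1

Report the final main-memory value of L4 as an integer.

memory[L4] = 86

step 1: P1: load  L4  ⟶  IS  (L4)  txn=BusRd  M[L4]=90
step 2: P0: load  L3  ⟶  SI  (L3)  txn=BusRd  M[L3]=60
step 3: P1: store L2 := 17  ⟶  IM  (L2)  txn=BusRdX  M[L2]=50
step 4: P1: load  L0  ⟶  IS  (L0)  txn=BusRd  M[L0]=70
step 5: P1: load  L1  ⟶  IS  (L1)  txn=BusRd  M[L1]=60
step 6: P1: store L1 := 8  ⟶  IM  (L1)  txn=BusRdX  M[L1]=60
step 7: P0: load  L3  ⟶  SI  (L3)  txn=∅  M[L3]=60
step 8: P0: store L2 := 5  ⟶  MI  (L2)  txn=BusRdX+Flush  M[L2]=17
step 9: P0: load  L0  ⟶  SS  (L0)  txn=BusRd  M[L0]=70
step 10: P0: store L4 := 86  ⟶  MI  (L4)  txn=BusRdX  M[L4]=90
step 11: P0: load  L0  ⟶  SS  (L0)  txn=∅  M[L0]=70
step 12: P1: store L4 := 78  ⟶  IM  (L4)  txn=BusRdX+Flush  M[L4]=86
step 13: P1: load  L1  ⟶  IM  (L1)  txn=∅  M[L1]=60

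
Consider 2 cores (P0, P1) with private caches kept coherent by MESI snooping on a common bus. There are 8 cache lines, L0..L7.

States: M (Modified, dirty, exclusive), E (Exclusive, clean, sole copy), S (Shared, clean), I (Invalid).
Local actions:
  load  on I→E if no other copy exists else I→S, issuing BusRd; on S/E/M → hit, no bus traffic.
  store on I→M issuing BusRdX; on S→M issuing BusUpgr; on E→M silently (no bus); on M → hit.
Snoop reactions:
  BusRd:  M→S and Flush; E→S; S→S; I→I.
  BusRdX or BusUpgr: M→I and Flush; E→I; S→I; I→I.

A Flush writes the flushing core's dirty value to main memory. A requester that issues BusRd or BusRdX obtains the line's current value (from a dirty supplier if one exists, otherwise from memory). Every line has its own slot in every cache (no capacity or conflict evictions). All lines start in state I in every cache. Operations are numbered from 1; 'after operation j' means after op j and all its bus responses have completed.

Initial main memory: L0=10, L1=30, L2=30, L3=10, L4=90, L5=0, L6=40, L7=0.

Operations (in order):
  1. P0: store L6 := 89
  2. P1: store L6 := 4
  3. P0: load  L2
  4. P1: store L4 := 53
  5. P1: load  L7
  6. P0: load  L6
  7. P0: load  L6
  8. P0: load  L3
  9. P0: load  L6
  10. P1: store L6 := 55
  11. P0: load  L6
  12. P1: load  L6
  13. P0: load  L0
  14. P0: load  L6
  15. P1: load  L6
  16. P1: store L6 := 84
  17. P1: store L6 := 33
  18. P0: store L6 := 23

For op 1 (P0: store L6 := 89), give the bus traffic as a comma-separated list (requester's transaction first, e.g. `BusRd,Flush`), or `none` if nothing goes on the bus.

1. P0: store L6 := 89  bus=[BusRdX]  L6: P0=M P1=I  mem[L6]=40
2. P1: store L6 := 4  bus=[BusRdX,Flush]  L6: P0=I P1=M  mem[L6]=89
3. P0: load  L2  bus=[BusRd]  L2: P0=E P1=I  mem[L2]=30
4. P1: store L4 := 53  bus=[BusRdX]  L4: P0=I P1=M  mem[L4]=90
5. P1: load  L7  bus=[BusRd]  L7: P0=I P1=E  mem[L7]=0
6. P0: load  L6  bus=[BusRd,Flush]  L6: P0=S P1=S  mem[L6]=4
7. P0: load  L6  bus=[-]  L6: P0=S P1=S  mem[L6]=4
8. P0: load  L3  bus=[BusRd]  L3: P0=E P1=I  mem[L3]=10
9. P0: load  L6  bus=[-]  L6: P0=S P1=S  mem[L6]=4
10. P1: store L6 := 55  bus=[BusUpgr]  L6: P0=I P1=M  mem[L6]=4
11. P0: load  L6  bus=[BusRd,Flush]  L6: P0=S P1=S  mem[L6]=55
12. P1: load  L6  bus=[-]  L6: P0=S P1=S  mem[L6]=55
13. P0: load  L0  bus=[BusRd]  L0: P0=E P1=I  mem[L0]=10
14. P0: load  L6  bus=[-]  L6: P0=S P1=S  mem[L6]=55
15. P1: load  L6  bus=[-]  L6: P0=S P1=S  mem[L6]=55
16. P1: store L6 := 84  bus=[BusUpgr]  L6: P0=I P1=M  mem[L6]=55
17. P1: store L6 := 33  bus=[-]  L6: P0=I P1=M  mem[L6]=55
18. P0: store L6 := 23  bus=[BusRdX,Flush]  L6: P0=M P1=I  mem[L6]=33

bus = BusRdX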